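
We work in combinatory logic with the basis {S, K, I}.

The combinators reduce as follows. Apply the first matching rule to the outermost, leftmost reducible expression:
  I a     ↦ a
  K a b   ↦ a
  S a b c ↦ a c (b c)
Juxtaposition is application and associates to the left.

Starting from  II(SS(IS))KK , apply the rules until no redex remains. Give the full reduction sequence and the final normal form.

  start: II(SS(IS))KK
  [1] I(SS(IS))KK
  [2] SS(IS)KK
  [3] SK(ISK)K
  [4] KK(ISKK)
  [5] K

Answer: normal form = K  (in 5 steps)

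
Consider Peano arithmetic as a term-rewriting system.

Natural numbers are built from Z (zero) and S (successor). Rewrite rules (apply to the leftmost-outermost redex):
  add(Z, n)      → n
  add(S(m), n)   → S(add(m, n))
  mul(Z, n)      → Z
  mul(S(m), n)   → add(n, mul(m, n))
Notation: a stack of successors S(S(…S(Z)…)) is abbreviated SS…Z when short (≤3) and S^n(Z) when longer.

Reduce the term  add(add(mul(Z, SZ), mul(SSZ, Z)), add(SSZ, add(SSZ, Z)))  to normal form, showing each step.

  start: add(add(mul(Z, SZ), mul(SSZ, Z)), add(SSZ, add(SSZ, Z)))
  [1] add(add(Z, mul(SSZ, Z)), add(SSZ, add(SSZ, Z)))
  [2] add(mul(SSZ, Z), add(SSZ, add(SSZ, Z)))
  [3] add(add(Z, mul(SZ, Z)), add(SSZ, add(SSZ, Z)))
  [4] add(mul(SZ, Z), add(SSZ, add(SSZ, Z)))
  [5] add(add(Z, mul(Z, Z)), add(SSZ, add(SSZ, Z)))
  [6] add(mul(Z, Z), add(SSZ, add(SSZ, Z)))
  [7] add(Z, add(SSZ, add(SSZ, Z)))
  [8] add(SSZ, add(SSZ, Z))
  [9] S(add(SZ, add(SSZ, Z)))
  [10] S(S(add(Z, add(SSZ, Z))))
  [11] S(S(add(SSZ, Z)))
  [12] S(S(S(add(SZ, Z))))
  [13] S(S(S(S(add(Z, Z)))))
  [14] S^4(Z)

Answer: normal form = S^4(Z)  (in 14 steps)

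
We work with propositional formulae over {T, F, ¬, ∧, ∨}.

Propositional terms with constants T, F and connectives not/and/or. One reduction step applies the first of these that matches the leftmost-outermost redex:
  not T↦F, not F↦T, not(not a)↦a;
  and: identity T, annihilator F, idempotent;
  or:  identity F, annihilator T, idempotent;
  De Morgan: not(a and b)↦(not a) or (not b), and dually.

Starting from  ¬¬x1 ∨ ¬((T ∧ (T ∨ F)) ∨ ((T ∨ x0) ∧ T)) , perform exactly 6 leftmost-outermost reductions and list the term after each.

Answer: after 6 steps: x1 ∨ ((¬T ∧ ¬F) ∧ ¬((T ∨ x0) ∧ T))

Derivation:
  start: ¬¬x1 ∨ ¬((T ∧ (T ∨ F)) ∨ ((T ∨ x0) ∧ T))
  step 1: x1 ∨ ¬((T ∧ (T ∨ F)) ∨ ((T ∨ x0) ∧ T))
  step 2: x1 ∨ (¬(T ∧ (T ∨ F)) ∧ ¬((T ∨ x0) ∧ T))
  step 3: x1 ∨ ((¬T ∨ ¬(T ∨ F)) ∧ ¬((T ∨ x0) ∧ T))
  step 4: x1 ∨ ((F ∨ ¬(T ∨ F)) ∧ ¬((T ∨ x0) ∧ T))
  step 5: x1 ∨ (¬(T ∨ F) ∧ ¬((T ∨ x0) ∧ T))
  step 6: x1 ∨ ((¬T ∧ ¬F) ∧ ¬((T ∨ x0) ∧ T))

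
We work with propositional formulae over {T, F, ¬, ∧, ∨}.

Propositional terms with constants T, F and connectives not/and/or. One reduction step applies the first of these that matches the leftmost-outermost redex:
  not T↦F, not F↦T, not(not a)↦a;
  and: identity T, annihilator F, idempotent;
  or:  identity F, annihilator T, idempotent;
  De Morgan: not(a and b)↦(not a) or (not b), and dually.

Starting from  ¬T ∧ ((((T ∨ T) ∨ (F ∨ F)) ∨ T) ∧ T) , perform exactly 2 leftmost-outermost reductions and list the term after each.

  start: ¬T ∧ ((((T ∨ T) ∨ (F ∨ F)) ∨ T) ∧ T)
  [1] F ∧ ((((T ∨ T) ∨ (F ∨ F)) ∨ T) ∧ T)
  [2] F

Answer: after 2 steps: F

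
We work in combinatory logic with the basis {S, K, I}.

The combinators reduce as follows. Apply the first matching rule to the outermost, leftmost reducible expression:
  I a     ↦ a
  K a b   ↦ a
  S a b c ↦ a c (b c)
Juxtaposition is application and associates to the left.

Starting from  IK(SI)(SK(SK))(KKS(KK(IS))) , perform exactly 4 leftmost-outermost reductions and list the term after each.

  start: IK(SI)(SK(SK))(KKS(KK(IS)))
  step 1: K(SI)(SK(SK))(KKS(KK(IS)))
  step 2: SI(KKS(KK(IS)))
  step 3: SI(K(KK(IS)))
  step 4: SI(KK)

Answer: after 4 steps: SI(KK)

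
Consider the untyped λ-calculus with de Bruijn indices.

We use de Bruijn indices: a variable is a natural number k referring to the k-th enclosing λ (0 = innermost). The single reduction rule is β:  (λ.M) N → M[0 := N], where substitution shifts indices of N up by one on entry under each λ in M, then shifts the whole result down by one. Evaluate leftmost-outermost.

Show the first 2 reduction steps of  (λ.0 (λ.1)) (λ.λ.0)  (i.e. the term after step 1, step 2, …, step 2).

  start: (λ.0 (λ.1)) (λ.λ.0)
  →1  (λ.λ.0) (λ.λ.λ.0)
  →2  λ.0

Answer: after 2 steps: λ.0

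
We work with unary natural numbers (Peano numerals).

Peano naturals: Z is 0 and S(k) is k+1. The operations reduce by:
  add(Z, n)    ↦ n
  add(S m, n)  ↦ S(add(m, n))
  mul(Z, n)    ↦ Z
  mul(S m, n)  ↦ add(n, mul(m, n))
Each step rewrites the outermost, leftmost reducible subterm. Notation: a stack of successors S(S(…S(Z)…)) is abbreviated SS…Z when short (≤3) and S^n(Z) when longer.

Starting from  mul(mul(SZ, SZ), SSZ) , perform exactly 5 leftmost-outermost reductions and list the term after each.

Answer: after 5 steps: S(S(add(Z, mul(add(Z, mul(Z, SZ)), SSZ))))

Reduction:
  start: mul(mul(SZ, SZ), SSZ)
  [1] mul(add(SZ, mul(Z, SZ)), SSZ)
  [2] mul(S(add(Z, mul(Z, SZ))), SSZ)
  [3] add(SSZ, mul(add(Z, mul(Z, SZ)), SSZ))
  [4] S(add(SZ, mul(add(Z, mul(Z, SZ)), SSZ)))
  [5] S(S(add(Z, mul(add(Z, mul(Z, SZ)), SSZ))))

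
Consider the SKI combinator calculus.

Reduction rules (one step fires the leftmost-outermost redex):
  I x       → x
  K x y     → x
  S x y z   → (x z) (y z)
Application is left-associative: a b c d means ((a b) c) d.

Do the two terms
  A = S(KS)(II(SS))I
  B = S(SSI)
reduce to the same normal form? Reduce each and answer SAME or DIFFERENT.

Answer: SAME — A ⇓ S(SSI), B ⇓ S(SSI)

Working:
Term A:
  start: S(KS)(II(SS))I
  step 1: KSI(II(SS)I)
  step 2: S(II(SS)I)
  step 3: S(I(SS)I)
  step 4: S(SSI)

Term B:
  start: S(SSI)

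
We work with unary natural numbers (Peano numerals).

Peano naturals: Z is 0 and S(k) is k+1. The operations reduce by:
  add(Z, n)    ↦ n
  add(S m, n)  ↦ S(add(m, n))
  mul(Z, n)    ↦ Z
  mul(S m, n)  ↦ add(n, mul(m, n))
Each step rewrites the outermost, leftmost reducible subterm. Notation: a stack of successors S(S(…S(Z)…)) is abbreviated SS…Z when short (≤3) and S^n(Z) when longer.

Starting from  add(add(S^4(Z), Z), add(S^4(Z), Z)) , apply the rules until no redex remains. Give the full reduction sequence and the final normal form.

Answer: normal form = S^8(Z)  (in 15 steps)

Reduction:
  start: add(add(S^4(Z), Z), add(S^4(Z), Z))
  step 1: add(S(add(SSSZ, Z)), add(S^4(Z), Z))
  step 2: S(add(add(SSSZ, Z), add(S^4(Z), Z)))
  step 3: S(add(S(add(SSZ, Z)), add(S^4(Z), Z)))
  step 4: S(S(add(add(SSZ, Z), add(S^4(Z), Z))))
  step 5: S(S(add(S(add(SZ, Z)), add(S^4(Z), Z))))
  step 6: S(S(S(add(add(SZ, Z), add(S^4(Z), Z)))))
  step 7: S(S(S(add(S(add(Z, Z)), add(S^4(Z), Z)))))
  step 8: S(S(S(S(add(add(Z, Z), add(S^4(Z), Z))))))
  step 9: S(S(S(S(add(Z, add(S^4(Z), Z))))))
  step 10: S(S(S(S(add(S^4(Z), Z)))))
  step 11: S(S(S(S(S(add(SSSZ, Z))))))
  step 12: S(S(S(S(S(S(add(SSZ, Z)))))))
  step 13: S(S(S(S(S(S(S(add(SZ, Z))))))))
  step 14: S(S(S(S(S(S(S(S(add(Z, Z)))))))))
  step 15: S^8(Z)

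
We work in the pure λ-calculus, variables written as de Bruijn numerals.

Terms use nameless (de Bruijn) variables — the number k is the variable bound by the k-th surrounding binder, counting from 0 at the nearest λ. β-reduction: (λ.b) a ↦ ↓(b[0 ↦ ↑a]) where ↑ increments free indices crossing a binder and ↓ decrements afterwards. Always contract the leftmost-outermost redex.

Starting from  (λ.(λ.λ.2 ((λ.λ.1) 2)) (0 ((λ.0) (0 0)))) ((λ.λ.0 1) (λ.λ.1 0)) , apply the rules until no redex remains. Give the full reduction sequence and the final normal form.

Answer: normal form = λ.λ.0 (λ.λ.1 0)  (in 7 steps)

Derivation:
  start: (λ.(λ.λ.2 ((λ.λ.1) 2)) (0 ((λ.0) (0 0)))) ((λ.λ.0 1) (λ.λ.1 0))
  →1  (λ.λ.(λ.λ.0 1) (λ.λ.1 0) ((λ.λ.1) ((λ.λ.0 1) (λ.λ.1 0)))) ((λ.λ.0 1) (λ.λ.1 0) ((λ.0) ((λ.λ.0 1) (λ.λ.1 0) ((λ.λ.0 1) (λ.λ.1 0)))))
  →2  λ.(λ.λ.0 1) (λ.λ.1 0) ((λ.λ.1) ((λ.λ.0 1) (λ.λ.1 0)))
  →3  λ.(λ.0 (λ.λ.1 0)) ((λ.λ.1) ((λ.λ.0 1) (λ.λ.1 0)))
  →4  λ.(λ.λ.1) ((λ.λ.0 1) (λ.λ.1 0)) (λ.λ.1 0)
  →5  λ.(λ.(λ.λ.0 1) (λ.λ.1 0)) (λ.λ.1 0)
  →6  λ.(λ.λ.0 1) (λ.λ.1 0)
  →7  λ.λ.0 (λ.λ.1 0)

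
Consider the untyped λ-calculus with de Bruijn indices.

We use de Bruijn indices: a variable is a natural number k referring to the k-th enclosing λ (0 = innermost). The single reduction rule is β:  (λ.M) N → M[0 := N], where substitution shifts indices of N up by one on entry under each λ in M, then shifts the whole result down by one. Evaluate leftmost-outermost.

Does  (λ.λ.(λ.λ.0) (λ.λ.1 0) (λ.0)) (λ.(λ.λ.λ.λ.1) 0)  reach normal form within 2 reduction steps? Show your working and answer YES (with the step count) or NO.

  start: (λ.λ.(λ.λ.0) (λ.λ.1 0) (λ.0)) (λ.(λ.λ.λ.λ.1) 0)
  →1  λ.(λ.λ.0) (λ.λ.1 0) (λ.0)
  →2  λ.(λ.0) (λ.0)

Answer: NO — after 2 steps the term is λ.(λ.0) (λ.0), not yet normal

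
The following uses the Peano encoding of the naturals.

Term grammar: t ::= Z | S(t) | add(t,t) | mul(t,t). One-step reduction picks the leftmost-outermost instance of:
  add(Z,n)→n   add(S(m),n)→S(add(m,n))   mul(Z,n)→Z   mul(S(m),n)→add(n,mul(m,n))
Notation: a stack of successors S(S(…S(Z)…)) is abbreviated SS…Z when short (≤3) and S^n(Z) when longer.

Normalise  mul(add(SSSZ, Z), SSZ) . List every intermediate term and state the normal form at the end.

Answer: normal form = S^6(Z)  (in 17 steps)

Reduction:
  start: mul(add(SSSZ, Z), SSZ)
  →1  mul(S(add(SSZ, Z)), SSZ)
  →2  add(SSZ, mul(add(SSZ, Z), SSZ))
  →3  S(add(SZ, mul(add(SSZ, Z), SSZ)))
  →4  S(S(add(Z, mul(add(SSZ, Z), SSZ))))
  →5  S(S(mul(add(SSZ, Z), SSZ)))
  →6  S(S(mul(S(add(SZ, Z)), SSZ)))
  →7  S(S(add(SSZ, mul(add(SZ, Z), SSZ))))
  →8  S(S(S(add(SZ, mul(add(SZ, Z), SSZ)))))
  →9  S(S(S(S(add(Z, mul(add(SZ, Z), SSZ))))))
  →10  S(S(S(S(mul(add(SZ, Z), SSZ)))))
  →11  S(S(S(S(mul(S(add(Z, Z)), SSZ)))))
  →12  S(S(S(S(add(SSZ, mul(add(Z, Z), SSZ))))))
  →13  S(S(S(S(S(add(SZ, mul(add(Z, Z), SSZ)))))))
  →14  S(S(S(S(S(S(add(Z, mul(add(Z, Z), SSZ))))))))
  →15  S(S(S(S(S(S(mul(add(Z, Z), SSZ)))))))
  →16  S(S(S(S(S(S(mul(Z, SSZ)))))))
  →17  S^6(Z)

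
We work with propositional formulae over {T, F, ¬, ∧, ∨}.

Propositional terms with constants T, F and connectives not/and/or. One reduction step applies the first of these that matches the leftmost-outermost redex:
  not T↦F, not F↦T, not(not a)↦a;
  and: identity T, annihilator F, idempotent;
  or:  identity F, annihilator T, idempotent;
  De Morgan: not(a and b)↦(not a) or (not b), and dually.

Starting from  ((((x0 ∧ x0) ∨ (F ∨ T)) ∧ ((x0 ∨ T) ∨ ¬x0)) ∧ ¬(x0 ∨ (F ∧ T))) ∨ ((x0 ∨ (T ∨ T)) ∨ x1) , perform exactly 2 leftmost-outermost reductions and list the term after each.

  start: ((((x0 ∧ x0) ∨ (F ∨ T)) ∧ ((x0 ∨ T) ∨ ¬x0)) ∧ ¬(x0 ∨ (F ∧ T))) ∨ ((x0 ∨ (T ∨ T)) ∨ x1)
  →1  (((x0 ∨ (F ∨ T)) ∧ ((x0 ∨ T) ∨ ¬x0)) ∧ ¬(x0 ∨ (F ∧ T))) ∨ ((x0 ∨ (T ∨ T)) ∨ x1)
  →2  (((x0 ∨ T) ∧ ((x0 ∨ T) ∨ ¬x0)) ∧ ¬(x0 ∨ (F ∧ T))) ∨ ((x0 ∨ (T ∨ T)) ∨ x1)

Answer: after 2 steps: (((x0 ∨ T) ∧ ((x0 ∨ T) ∨ ¬x0)) ∧ ¬(x0 ∨ (F ∧ T))) ∨ ((x0 ∨ (T ∨ T)) ∨ x1)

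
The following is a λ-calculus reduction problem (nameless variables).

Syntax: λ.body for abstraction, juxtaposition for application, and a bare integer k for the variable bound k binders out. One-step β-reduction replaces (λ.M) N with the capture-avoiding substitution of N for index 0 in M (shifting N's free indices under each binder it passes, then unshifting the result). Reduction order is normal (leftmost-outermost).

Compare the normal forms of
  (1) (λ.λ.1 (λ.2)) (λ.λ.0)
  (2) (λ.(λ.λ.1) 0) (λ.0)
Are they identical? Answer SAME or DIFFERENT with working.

Term A:
  start: (λ.λ.1 (λ.2)) (λ.λ.0)
  step 1: λ.(λ.λ.0) (λ.λ.λ.0)
  step 2: λ.λ.0

Term B:
  start: (λ.(λ.λ.1) 0) (λ.0)
  step 1: (λ.λ.1) (λ.0)
  step 2: λ.λ.0

Answer: SAME — A ⇓ λ.λ.0, B ⇓ λ.λ.0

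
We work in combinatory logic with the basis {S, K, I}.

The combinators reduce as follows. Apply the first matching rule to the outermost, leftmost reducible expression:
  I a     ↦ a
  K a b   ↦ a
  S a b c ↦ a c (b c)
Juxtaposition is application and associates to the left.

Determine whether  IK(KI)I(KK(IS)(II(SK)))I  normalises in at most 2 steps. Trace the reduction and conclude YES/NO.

  start: IK(KI)I(KK(IS)(II(SK)))I
  →1  K(KI)I(KK(IS)(II(SK)))I
  →2  KI(KK(IS)(II(SK)))I

Answer: NO — after 2 steps the term is KI(KK(IS)(II(SK)))I, not yet normal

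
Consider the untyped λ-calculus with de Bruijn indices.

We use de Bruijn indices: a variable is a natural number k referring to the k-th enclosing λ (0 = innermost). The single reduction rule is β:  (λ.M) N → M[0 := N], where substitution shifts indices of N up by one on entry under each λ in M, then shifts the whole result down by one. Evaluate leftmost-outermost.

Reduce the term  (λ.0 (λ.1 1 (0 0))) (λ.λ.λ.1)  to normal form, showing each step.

  start: (λ.0 (λ.1 1 (0 0))) (λ.λ.λ.1)
  →1  (λ.λ.λ.1) (λ.(λ.λ.λ.1) (λ.λ.λ.1) (0 0))
  →2  λ.λ.1

Answer: normal form = λ.λ.1  (in 2 steps)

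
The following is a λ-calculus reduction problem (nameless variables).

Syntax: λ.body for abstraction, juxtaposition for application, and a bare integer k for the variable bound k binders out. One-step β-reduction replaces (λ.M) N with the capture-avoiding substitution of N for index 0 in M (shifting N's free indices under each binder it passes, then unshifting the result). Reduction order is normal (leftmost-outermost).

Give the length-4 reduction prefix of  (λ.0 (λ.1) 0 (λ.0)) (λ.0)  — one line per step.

Answer: after 4 steps: λ.0

Reduction:
  start: (λ.0 (λ.1) 0 (λ.0)) (λ.0)
  →1  (λ.0) (λ.λ.0) (λ.0) (λ.0)
  →2  (λ.λ.0) (λ.0) (λ.0)
  →3  (λ.0) (λ.0)
  →4  λ.0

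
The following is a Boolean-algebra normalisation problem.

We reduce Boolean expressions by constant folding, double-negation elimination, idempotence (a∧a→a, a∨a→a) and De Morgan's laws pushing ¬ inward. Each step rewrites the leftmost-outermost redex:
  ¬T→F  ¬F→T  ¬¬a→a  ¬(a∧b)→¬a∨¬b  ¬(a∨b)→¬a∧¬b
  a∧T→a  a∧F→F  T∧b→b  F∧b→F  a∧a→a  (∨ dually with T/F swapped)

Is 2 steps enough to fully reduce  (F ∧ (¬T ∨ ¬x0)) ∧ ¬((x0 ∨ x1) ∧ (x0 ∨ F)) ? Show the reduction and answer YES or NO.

Answer: YES — reaches normal form F in 2 ≤ 2 steps

Working:
  start: (F ∧ (¬T ∨ ¬x0)) ∧ ¬((x0 ∨ x1) ∧ (x0 ∨ F))
  step 1: F ∧ ¬((x0 ∨ x1) ∧ (x0 ∨ F))
  step 2: F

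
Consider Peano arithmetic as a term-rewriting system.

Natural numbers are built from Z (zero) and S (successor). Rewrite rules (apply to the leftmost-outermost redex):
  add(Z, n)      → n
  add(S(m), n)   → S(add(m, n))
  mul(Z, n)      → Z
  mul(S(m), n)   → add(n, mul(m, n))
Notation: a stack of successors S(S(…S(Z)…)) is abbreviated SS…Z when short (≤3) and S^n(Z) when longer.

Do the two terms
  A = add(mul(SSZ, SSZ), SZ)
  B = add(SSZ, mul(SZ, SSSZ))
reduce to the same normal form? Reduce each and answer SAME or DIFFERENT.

Term A:
  start: add(mul(SSZ, SSZ), SZ)
  [1] add(add(SSZ, mul(SZ, SSZ)), SZ)
  [2] add(S(add(SZ, mul(SZ, SSZ))), SZ)
  [3] S(add(add(SZ, mul(SZ, SSZ)), SZ))
  [4] S(add(S(add(Z, mul(SZ, SSZ))), SZ))
  [5] S(S(add(add(Z, mul(SZ, SSZ)), SZ)))
  [6] S(S(add(mul(SZ, SSZ), SZ)))
  [7] S(S(add(add(SSZ, mul(Z, SSZ)), SZ)))
  [8] S(S(add(S(add(SZ, mul(Z, SSZ))), SZ)))
  [9] S(S(S(add(add(SZ, mul(Z, SSZ)), SZ))))
  [10] S(S(S(add(S(add(Z, mul(Z, SSZ))), SZ))))
  [11] S(S(S(S(add(add(Z, mul(Z, SSZ)), SZ)))))
  [12] S(S(S(S(add(mul(Z, SSZ), SZ)))))
  [13] S(S(S(S(add(Z, SZ)))))
  [14] S^5(Z)

Term B:
  start: add(SSZ, mul(SZ, SSSZ))
  [1] S(add(SZ, mul(SZ, SSSZ)))
  [2] S(S(add(Z, mul(SZ, SSSZ))))
  [3] S(S(mul(SZ, SSSZ)))
  [4] S(S(add(SSSZ, mul(Z, SSSZ))))
  [5] S(S(S(add(SSZ, mul(Z, SSSZ)))))
  [6] S(S(S(S(add(SZ, mul(Z, SSSZ))))))
  [7] S(S(S(S(S(add(Z, mul(Z, SSSZ)))))))
  [8] S(S(S(S(S(mul(Z, SSSZ))))))
  [9] S^5(Z)

Answer: SAME — A ⇓ S^5(Z), B ⇓ S^5(Z)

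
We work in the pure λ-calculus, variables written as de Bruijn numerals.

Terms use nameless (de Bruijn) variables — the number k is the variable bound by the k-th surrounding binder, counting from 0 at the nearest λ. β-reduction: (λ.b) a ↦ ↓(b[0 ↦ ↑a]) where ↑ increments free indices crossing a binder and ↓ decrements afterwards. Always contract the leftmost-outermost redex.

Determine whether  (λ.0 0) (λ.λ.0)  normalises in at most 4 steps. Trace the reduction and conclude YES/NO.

  start: (λ.0 0) (λ.λ.0)
  →1  (λ.λ.0) (λ.λ.0)
  →2  λ.0

Answer: YES — reaches normal form λ.0 in 2 ≤ 4 steps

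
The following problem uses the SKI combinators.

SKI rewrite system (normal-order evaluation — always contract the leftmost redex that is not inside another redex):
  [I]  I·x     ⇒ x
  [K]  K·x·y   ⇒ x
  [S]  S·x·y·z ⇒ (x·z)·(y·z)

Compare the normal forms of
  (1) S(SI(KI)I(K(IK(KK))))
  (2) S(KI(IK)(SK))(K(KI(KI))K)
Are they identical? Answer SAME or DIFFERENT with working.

Term A:
  start: S(SI(KI)I(K(IK(KK))))
  →1  S(II(KII)(K(IK(KK))))
  →2  S(I(KII)(K(IK(KK))))
  →3  S(KII(K(IK(KK))))
  →4  S(I(K(IK(KK))))
  →5  S(K(IK(KK)))
  →6  S(K(K(KK)))

Term B:
  start: S(KI(IK)(SK))(K(KI(KI))K)
  →1  S(I(SK))(K(KI(KI))K)
  →2  S(SK)(K(KI(KI))K)
  →3  S(SK)(KI(KI))
  →4  S(SK)I

Answer: DIFFERENT — A ⇓ S(K(K(KK))), B ⇓ S(SK)I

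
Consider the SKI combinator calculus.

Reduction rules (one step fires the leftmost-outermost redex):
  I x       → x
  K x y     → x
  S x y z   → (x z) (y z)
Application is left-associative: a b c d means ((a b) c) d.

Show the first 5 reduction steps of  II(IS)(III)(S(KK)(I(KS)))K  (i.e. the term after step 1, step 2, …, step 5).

  start: II(IS)(III)(S(KK)(I(KS)))K
  →1  I(IS)(III)(S(KK)(I(KS)))K
  →2  IS(III)(S(KK)(I(KS)))K
  →3  S(III)(S(KK)(I(KS)))K
  →4  IIIK(S(KK)(I(KS))K)
  →5  IIK(S(KK)(I(KS))K)

Answer: after 5 steps: IIK(S(KK)(I(KS))K)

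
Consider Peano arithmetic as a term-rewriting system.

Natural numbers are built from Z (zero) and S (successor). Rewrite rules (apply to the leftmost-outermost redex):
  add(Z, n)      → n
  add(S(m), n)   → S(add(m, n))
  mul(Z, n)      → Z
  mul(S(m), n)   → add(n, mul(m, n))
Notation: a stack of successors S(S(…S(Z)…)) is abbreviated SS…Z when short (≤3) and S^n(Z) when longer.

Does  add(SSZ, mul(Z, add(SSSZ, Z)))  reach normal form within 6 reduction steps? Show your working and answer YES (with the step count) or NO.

Answer: YES — reaches normal form SSZ in 4 ≤ 6 steps

Derivation:
  start: add(SSZ, mul(Z, add(SSSZ, Z)))
  step 1: S(add(SZ, mul(Z, add(SSSZ, Z))))
  step 2: S(S(add(Z, mul(Z, add(SSSZ, Z)))))
  step 3: S(S(mul(Z, add(SSSZ, Z))))
  step 4: SSZ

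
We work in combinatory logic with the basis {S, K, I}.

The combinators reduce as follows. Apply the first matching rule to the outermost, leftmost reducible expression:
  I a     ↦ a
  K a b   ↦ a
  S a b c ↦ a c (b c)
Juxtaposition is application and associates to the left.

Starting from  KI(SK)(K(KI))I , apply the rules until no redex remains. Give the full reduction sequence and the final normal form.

  start: KI(SK)(K(KI))I
  →1  I(K(KI))I
  →2  K(KI)I
  →3  KI

Answer: normal form = KI  (in 3 steps)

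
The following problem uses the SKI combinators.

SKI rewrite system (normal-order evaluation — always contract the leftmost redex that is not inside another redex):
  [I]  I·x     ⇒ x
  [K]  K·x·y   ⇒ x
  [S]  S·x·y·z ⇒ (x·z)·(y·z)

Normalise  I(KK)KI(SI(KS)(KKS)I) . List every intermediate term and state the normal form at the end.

Answer: normal form = I  (in 3 steps)

Derivation:
  start: I(KK)KI(SI(KS)(KKS)I)
  step 1: KKKI(SI(KS)(KKS)I)
  step 2: KI(SI(KS)(KKS)I)
  step 3: I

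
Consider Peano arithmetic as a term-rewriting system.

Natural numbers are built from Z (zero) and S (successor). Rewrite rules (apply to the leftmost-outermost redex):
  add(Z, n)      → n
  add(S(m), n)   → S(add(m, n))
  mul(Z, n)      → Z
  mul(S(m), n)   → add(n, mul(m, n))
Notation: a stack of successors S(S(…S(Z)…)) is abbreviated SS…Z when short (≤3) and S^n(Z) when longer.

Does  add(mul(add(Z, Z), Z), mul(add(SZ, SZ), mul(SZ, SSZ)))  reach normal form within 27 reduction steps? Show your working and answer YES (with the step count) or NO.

  start: add(mul(add(Z, Z), Z), mul(add(SZ, SZ), mul(SZ, SSZ)))
  →1  add(mul(Z, Z), mul(add(SZ, SZ), mul(SZ, SSZ)))
  →2  add(Z, mul(add(SZ, SZ), mul(SZ, SSZ)))
  →3  mul(add(SZ, SZ), mul(SZ, SSZ))
  →4  mul(S(add(Z, SZ)), mul(SZ, SSZ))
  →5  add(mul(SZ, SSZ), mul(add(Z, SZ), mul(SZ, SSZ)))
  →6  add(add(SSZ, mul(Z, SSZ)), mul(add(Z, SZ), mul(SZ, SSZ)))
  →7  add(S(add(SZ, mul(Z, SSZ))), mul(add(Z, SZ), mul(SZ, SSZ)))
  →8  S(add(add(SZ, mul(Z, SSZ)), mul(add(Z, SZ), mul(SZ, SSZ))))
  →9  S(add(S(add(Z, mul(Z, SSZ))), mul(add(Z, SZ), mul(SZ, SSZ))))
  →10  S(S(add(add(Z, mul(Z, SSZ)), mul(add(Z, SZ), mul(SZ, SSZ)))))
  →11  S(S(add(mul(Z, SSZ), mul(add(Z, SZ), mul(SZ, SSZ)))))
  →12  S(S(add(Z, mul(add(Z, SZ), mul(SZ, SSZ)))))
  →13  S(S(mul(add(Z, SZ), mul(SZ, SSZ))))
  →14  S(S(mul(SZ, mul(SZ, SSZ))))
  →15  S(S(add(mul(SZ, SSZ), mul(Z, mul(SZ, SSZ)))))
  →16  S(S(add(add(SSZ, mul(Z, SSZ)), mul(Z, mul(SZ, SSZ)))))
  →17  S(S(add(S(add(SZ, mul(Z, SSZ))), mul(Z, mul(SZ, SSZ)))))
  →18  S(S(S(add(add(SZ, mul(Z, SSZ)), mul(Z, mul(SZ, SSZ))))))
  →19  S(S(S(add(S(add(Z, mul(Z, SSZ))), mul(Z, mul(SZ, SSZ))))))
  →20  S(S(S(S(add(add(Z, mul(Z, SSZ)), mul(Z, mul(SZ, SSZ)))))))
  →21  S(S(S(S(add(mul(Z, SSZ), mul(Z, mul(SZ, SSZ)))))))
  →22  S(S(S(S(add(Z, mul(Z, mul(SZ, SSZ)))))))
  →23  S(S(S(S(mul(Z, mul(SZ, SSZ))))))
  →24  S^4(Z)

Answer: YES — reaches normal form S^4(Z) in 24 ≤ 27 steps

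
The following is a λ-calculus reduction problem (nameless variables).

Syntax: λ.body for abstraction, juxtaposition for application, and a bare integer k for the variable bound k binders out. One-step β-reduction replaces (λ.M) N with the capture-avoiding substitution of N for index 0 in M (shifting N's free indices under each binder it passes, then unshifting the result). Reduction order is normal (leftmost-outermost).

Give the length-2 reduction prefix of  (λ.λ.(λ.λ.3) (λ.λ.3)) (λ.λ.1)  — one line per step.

  start: (λ.λ.(λ.λ.3) (λ.λ.3)) (λ.λ.1)
  step 1: λ.(λ.λ.λ.λ.1) (λ.λ.λ.λ.1)
  step 2: λ.λ.λ.λ.1

Answer: after 2 steps: λ.λ.λ.λ.1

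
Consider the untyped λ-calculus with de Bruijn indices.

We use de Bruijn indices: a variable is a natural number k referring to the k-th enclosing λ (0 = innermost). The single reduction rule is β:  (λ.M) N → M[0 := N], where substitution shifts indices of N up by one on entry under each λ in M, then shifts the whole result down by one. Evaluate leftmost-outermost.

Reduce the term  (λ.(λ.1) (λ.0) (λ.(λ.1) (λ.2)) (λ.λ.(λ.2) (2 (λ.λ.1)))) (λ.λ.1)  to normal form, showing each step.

Answer: normal form = λ.0  (in 5 steps)

Derivation:
  start: (λ.(λ.1) (λ.0) (λ.(λ.1) (λ.2)) (λ.λ.(λ.2) (2 (λ.λ.1)))) (λ.λ.1)
  step 1: (λ.λ.λ.1) (λ.0) (λ.(λ.1) (λ.λ.λ.1)) (λ.λ.(λ.2) ((λ.λ.1) (λ.λ.1)))
  step 2: (λ.λ.1) (λ.(λ.1) (λ.λ.λ.1)) (λ.λ.(λ.2) ((λ.λ.1) (λ.λ.1)))
  step 3: (λ.λ.(λ.1) (λ.λ.λ.1)) (λ.λ.(λ.2) ((λ.λ.1) (λ.λ.1)))
  step 4: λ.(λ.1) (λ.λ.λ.1)
  step 5: λ.0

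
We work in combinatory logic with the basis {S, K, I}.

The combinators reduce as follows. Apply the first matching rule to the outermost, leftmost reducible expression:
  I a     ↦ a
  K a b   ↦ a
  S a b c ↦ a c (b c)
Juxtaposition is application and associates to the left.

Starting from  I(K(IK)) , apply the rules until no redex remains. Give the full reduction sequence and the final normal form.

Answer: normal form = KK  (in 2 steps)

Derivation:
  start: I(K(IK))
  →1  K(IK)
  →2  KK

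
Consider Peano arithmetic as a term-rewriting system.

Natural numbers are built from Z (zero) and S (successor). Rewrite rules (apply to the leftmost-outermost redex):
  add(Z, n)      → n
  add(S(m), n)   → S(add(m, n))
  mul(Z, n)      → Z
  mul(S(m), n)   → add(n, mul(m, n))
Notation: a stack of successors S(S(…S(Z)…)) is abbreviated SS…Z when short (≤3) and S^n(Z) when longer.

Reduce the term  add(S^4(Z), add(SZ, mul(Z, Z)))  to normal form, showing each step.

Answer: normal form = S^5(Z)  (in 8 steps)

Reduction:
  start: add(S^4(Z), add(SZ, mul(Z, Z)))
  [1] S(add(SSSZ, add(SZ, mul(Z, Z))))
  [2] S(S(add(SSZ, add(SZ, mul(Z, Z)))))
  [3] S(S(S(add(SZ, add(SZ, mul(Z, Z))))))
  [4] S(S(S(S(add(Z, add(SZ, mul(Z, Z)))))))
  [5] S(S(S(S(add(SZ, mul(Z, Z))))))
  [6] S(S(S(S(S(add(Z, mul(Z, Z)))))))
  [7] S(S(S(S(S(mul(Z, Z))))))
  [8] S^5(Z)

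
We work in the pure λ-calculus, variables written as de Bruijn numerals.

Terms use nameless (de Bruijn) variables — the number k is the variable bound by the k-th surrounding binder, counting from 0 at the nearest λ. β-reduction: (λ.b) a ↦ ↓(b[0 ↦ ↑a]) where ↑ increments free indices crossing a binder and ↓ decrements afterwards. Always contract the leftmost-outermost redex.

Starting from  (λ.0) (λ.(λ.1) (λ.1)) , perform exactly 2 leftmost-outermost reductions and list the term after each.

Answer: after 2 steps: λ.0

Reduction:
  start: (λ.0) (λ.(λ.1) (λ.1))
  [1] λ.(λ.1) (λ.1)
  [2] λ.0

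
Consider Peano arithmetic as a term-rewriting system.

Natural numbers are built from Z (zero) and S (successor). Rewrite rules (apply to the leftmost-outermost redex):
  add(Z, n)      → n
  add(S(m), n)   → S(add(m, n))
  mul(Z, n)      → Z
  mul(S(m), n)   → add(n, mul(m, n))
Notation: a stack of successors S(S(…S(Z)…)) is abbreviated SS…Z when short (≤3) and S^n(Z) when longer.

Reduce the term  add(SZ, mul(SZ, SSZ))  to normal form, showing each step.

Answer: normal form = SSSZ  (in 7 steps)

Derivation:
  start: add(SZ, mul(SZ, SSZ))
  step 1: S(add(Z, mul(SZ, SSZ)))
  step 2: S(mul(SZ, SSZ))
  step 3: S(add(SSZ, mul(Z, SSZ)))
  step 4: S(S(add(SZ, mul(Z, SSZ))))
  step 5: S(S(S(add(Z, mul(Z, SSZ)))))
  step 6: S(S(S(mul(Z, SSZ))))
  step 7: SSSZ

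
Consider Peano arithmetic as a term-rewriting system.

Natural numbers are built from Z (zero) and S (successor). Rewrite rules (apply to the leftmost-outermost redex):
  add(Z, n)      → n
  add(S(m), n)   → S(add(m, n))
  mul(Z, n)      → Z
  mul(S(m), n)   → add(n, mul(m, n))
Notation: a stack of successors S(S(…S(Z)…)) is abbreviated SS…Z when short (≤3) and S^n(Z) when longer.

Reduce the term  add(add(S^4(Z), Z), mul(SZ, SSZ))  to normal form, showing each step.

  start: add(add(S^4(Z), Z), mul(SZ, SSZ))
  step 1: add(S(add(SSSZ, Z)), mul(SZ, SSZ))
  step 2: S(add(add(SSSZ, Z), mul(SZ, SSZ)))
  step 3: S(add(S(add(SSZ, Z)), mul(SZ, SSZ)))
  step 4: S(S(add(add(SSZ, Z), mul(SZ, SSZ))))
  step 5: S(S(add(S(add(SZ, Z)), mul(SZ, SSZ))))
  step 6: S(S(S(add(add(SZ, Z), mul(SZ, SSZ)))))
  step 7: S(S(S(add(S(add(Z, Z)), mul(SZ, SSZ)))))
  step 8: S(S(S(S(add(add(Z, Z), mul(SZ, SSZ))))))
  step 9: S(S(S(S(add(Z, mul(SZ, SSZ))))))
  step 10: S(S(S(S(mul(SZ, SSZ)))))
  step 11: S(S(S(S(add(SSZ, mul(Z, SSZ))))))
  step 12: S(S(S(S(S(add(SZ, mul(Z, SSZ)))))))
  step 13: S(S(S(S(S(S(add(Z, mul(Z, SSZ))))))))
  step 14: S(S(S(S(S(S(mul(Z, SSZ)))))))
  step 15: S^6(Z)

Answer: normal form = S^6(Z)  (in 15 steps)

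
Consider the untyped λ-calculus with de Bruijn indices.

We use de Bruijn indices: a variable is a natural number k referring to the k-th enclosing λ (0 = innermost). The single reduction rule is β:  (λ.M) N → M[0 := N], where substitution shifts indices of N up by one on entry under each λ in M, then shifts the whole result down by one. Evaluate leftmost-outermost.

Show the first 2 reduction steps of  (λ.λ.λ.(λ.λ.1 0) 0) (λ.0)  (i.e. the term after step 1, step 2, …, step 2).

  start: (λ.λ.λ.(λ.λ.1 0) 0) (λ.0)
  step 1: λ.λ.(λ.λ.1 0) 0
  step 2: λ.λ.λ.1 0

Answer: after 2 steps: λ.λ.λ.1 0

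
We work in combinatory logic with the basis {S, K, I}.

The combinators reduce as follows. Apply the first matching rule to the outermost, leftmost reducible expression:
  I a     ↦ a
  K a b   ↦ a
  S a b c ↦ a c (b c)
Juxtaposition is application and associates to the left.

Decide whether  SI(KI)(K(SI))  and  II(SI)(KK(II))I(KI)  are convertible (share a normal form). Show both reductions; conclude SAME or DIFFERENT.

Term A:
  start: SI(KI)(K(SI))
  step 1: I(K(SI))(KI(K(SI)))
  step 2: K(SI)(KI(K(SI)))
  step 3: SI

Term B:
  start: II(SI)(KK(II))I(KI)
  step 1: I(SI)(KK(II))I(KI)
  step 2: SI(KK(II))I(KI)
  step 3: II(KK(II)I)(KI)
  step 4: I(KK(II)I)(KI)
  step 5: KK(II)I(KI)
  step 6: KI(KI)
  step 7: I

Answer: DIFFERENT — A ⇓ SI, B ⇓ I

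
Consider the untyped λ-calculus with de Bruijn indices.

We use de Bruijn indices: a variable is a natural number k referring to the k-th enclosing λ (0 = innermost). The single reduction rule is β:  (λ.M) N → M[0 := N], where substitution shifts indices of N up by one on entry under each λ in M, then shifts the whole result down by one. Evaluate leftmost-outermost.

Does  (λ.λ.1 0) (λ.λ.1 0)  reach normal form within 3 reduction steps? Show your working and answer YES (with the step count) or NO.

  start: (λ.λ.1 0) (λ.λ.1 0)
  →1  λ.(λ.λ.1 0) 0
  →2  λ.λ.1 0

Answer: YES — reaches normal form λ.λ.1 0 in 2 ≤ 3 steps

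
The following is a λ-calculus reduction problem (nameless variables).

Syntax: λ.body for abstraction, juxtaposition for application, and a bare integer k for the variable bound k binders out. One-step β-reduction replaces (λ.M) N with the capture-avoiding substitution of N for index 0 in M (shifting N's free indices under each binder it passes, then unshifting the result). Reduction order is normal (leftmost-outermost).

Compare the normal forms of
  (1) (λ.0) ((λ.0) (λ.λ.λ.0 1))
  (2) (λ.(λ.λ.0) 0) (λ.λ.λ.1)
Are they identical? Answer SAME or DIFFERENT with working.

Answer: DIFFERENT — A ⇓ λ.λ.λ.0 1, B ⇓ λ.0

Working:
Term A:
  start: (λ.0) ((λ.0) (λ.λ.λ.0 1))
  →1  (λ.0) (λ.λ.λ.0 1)
  →2  λ.λ.λ.0 1

Term B:
  start: (λ.(λ.λ.0) 0) (λ.λ.λ.1)
  →1  (λ.λ.0) (λ.λ.λ.1)
  →2  λ.0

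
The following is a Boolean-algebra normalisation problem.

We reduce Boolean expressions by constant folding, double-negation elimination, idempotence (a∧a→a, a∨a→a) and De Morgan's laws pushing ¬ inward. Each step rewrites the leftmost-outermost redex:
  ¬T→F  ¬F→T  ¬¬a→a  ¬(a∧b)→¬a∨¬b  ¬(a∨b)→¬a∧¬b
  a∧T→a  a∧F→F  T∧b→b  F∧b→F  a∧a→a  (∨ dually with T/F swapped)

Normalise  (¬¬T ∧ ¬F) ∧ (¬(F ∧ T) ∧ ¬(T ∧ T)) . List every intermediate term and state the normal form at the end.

Answer: normal form = F  (in 11 steps)

Reduction:
  start: (¬¬T ∧ ¬F) ∧ (¬(F ∧ T) ∧ ¬(T ∧ T))
  [1] (T ∧ ¬F) ∧ (¬(F ∧ T) ∧ ¬(T ∧ T))
  [2] ¬F ∧ (¬(F ∧ T) ∧ ¬(T ∧ T))
  [3] T ∧ (¬(F ∧ T) ∧ ¬(T ∧ T))
  [4] ¬(F ∧ T) ∧ ¬(T ∧ T)
  [5] (¬F ∨ ¬T) ∧ ¬(T ∧ T)
  [6] (T ∨ ¬T) ∧ ¬(T ∧ T)
  [7] T ∧ ¬(T ∧ T)
  [8] ¬(T ∧ T)
  [9] ¬T ∨ ¬T
  [10] ¬T
  [11] F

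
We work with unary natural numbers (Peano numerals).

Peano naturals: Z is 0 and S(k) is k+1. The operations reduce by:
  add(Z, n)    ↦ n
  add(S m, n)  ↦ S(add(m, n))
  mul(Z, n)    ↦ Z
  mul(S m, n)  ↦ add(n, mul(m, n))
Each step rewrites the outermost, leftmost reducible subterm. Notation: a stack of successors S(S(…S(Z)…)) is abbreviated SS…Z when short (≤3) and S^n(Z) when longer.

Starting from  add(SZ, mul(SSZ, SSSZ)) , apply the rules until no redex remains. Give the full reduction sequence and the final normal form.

Answer: normal form = S^7(Z)  (in 13 steps)

Working:
  start: add(SZ, mul(SSZ, SSSZ))
  [1] S(add(Z, mul(SSZ, SSSZ)))
  [2] S(mul(SSZ, SSSZ))
  [3] S(add(SSSZ, mul(SZ, SSSZ)))
  [4] S(S(add(SSZ, mul(SZ, SSSZ))))
  [5] S(S(S(add(SZ, mul(SZ, SSSZ)))))
  [6] S(S(S(S(add(Z, mul(SZ, SSSZ))))))
  [7] S(S(S(S(mul(SZ, SSSZ)))))
  [8] S(S(S(S(add(SSSZ, mul(Z, SSSZ))))))
  [9] S(S(S(S(S(add(SSZ, mul(Z, SSSZ)))))))
  [10] S(S(S(S(S(S(add(SZ, mul(Z, SSSZ))))))))
  [11] S(S(S(S(S(S(S(add(Z, mul(Z, SSSZ)))))))))
  [12] S(S(S(S(S(S(S(mul(Z, SSSZ))))))))
  [13] S^7(Z)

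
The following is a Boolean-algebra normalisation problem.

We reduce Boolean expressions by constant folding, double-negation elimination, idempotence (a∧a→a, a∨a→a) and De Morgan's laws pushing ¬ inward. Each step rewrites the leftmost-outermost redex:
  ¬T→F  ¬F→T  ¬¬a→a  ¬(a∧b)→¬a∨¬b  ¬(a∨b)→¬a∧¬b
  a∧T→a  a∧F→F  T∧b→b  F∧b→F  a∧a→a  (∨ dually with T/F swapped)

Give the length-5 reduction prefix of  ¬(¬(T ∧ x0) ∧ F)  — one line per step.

  start: ¬(¬(T ∧ x0) ∧ F)
  [1] ¬¬(T ∧ x0) ∨ ¬F
  [2] (T ∧ x0) ∨ ¬F
  [3] x0 ∨ ¬F
  [4] x0 ∨ T
  [5] T

Answer: after 5 steps: T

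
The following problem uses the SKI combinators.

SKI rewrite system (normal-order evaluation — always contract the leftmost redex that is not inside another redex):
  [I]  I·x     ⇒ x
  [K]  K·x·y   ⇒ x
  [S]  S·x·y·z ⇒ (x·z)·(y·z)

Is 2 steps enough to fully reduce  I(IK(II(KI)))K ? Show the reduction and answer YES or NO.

Answer: NO — after 2 steps the term is K(II(KI))K, not yet normal

Working:
  start: I(IK(II(KI)))K
  step 1: IK(II(KI))K
  step 2: K(II(KI))K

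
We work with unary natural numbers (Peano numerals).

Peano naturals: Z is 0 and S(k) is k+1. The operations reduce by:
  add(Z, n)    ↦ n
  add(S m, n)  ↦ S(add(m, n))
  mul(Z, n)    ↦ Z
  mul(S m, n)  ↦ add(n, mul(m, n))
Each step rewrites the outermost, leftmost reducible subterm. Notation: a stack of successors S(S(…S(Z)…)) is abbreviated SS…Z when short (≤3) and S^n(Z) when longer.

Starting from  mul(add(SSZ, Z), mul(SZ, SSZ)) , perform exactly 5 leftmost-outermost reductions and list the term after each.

  start: mul(add(SSZ, Z), mul(SZ, SSZ))
  step 1: mul(S(add(SZ, Z)), mul(SZ, SSZ))
  step 2: add(mul(SZ, SSZ), mul(add(SZ, Z), mul(SZ, SSZ)))
  step 3: add(add(SSZ, mul(Z, SSZ)), mul(add(SZ, Z), mul(SZ, SSZ)))
  step 4: add(S(add(SZ, mul(Z, SSZ))), mul(add(SZ, Z), mul(SZ, SSZ)))
  step 5: S(add(add(SZ, mul(Z, SSZ)), mul(add(SZ, Z), mul(SZ, SSZ))))

Answer: after 5 steps: S(add(add(SZ, mul(Z, SSZ)), mul(add(SZ, Z), mul(SZ, SSZ))))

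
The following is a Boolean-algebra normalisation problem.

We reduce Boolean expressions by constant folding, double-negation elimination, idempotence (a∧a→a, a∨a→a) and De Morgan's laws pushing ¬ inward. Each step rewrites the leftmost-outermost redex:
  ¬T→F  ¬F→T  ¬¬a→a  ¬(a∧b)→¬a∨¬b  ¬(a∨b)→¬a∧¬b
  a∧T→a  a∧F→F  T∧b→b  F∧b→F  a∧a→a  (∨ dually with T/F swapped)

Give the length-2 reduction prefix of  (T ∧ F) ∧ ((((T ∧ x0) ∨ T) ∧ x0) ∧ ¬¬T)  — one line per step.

  start: (T ∧ F) ∧ ((((T ∧ x0) ∨ T) ∧ x0) ∧ ¬¬T)
  [1] F ∧ ((((T ∧ x0) ∨ T) ∧ x0) ∧ ¬¬T)
  [2] F

Answer: after 2 steps: F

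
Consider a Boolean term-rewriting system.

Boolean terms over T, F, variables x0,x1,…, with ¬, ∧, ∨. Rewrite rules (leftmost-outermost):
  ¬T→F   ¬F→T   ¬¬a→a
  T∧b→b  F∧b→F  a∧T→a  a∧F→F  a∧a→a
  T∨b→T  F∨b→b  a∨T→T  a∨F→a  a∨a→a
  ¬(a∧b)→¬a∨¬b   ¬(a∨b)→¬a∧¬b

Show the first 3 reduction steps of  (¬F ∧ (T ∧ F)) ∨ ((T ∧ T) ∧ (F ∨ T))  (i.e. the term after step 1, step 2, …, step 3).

  start: (¬F ∧ (T ∧ F)) ∨ ((T ∧ T) ∧ (F ∨ T))
  →1  (T ∧ (T ∧ F)) ∨ ((T ∧ T) ∧ (F ∨ T))
  →2  (T ∧ F) ∨ ((T ∧ T) ∧ (F ∨ T))
  →3  F ∨ ((T ∧ T) ∧ (F ∨ T))

Answer: after 3 steps: F ∨ ((T ∧ T) ∧ (F ∨ T))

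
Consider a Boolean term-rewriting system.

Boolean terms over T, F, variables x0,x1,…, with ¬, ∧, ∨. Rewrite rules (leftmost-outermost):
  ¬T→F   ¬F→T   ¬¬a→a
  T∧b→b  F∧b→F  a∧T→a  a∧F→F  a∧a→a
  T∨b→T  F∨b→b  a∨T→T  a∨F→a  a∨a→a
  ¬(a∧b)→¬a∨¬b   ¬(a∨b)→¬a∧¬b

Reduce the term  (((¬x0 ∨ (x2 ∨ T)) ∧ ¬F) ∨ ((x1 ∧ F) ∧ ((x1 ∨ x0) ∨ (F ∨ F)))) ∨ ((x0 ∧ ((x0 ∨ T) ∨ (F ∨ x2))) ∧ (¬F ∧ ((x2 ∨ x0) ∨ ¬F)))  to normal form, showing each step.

Answer: normal form = T  (in 6 steps)

Derivation:
  start: (((¬x0 ∨ (x2 ∨ T)) ∧ ¬F) ∨ ((x1 ∧ F) ∧ ((x1 ∨ x0) ∨ (F ∨ F)))) ∨ ((x0 ∧ ((x0 ∨ T) ∨ (F ∨ x2))) ∧ (¬F ∧ ((x2 ∨ x0) ∨ ¬F)))
  step 1: (((¬x0 ∨ T) ∧ ¬F) ∨ ((x1 ∧ F) ∧ ((x1 ∨ x0) ∨ (F ∨ F)))) ∨ ((x0 ∧ ((x0 ∨ T) ∨ (F ∨ x2))) ∧ (¬F ∧ ((x2 ∨ x0) ∨ ¬F)))
  step 2: ((T ∧ ¬F) ∨ ((x1 ∧ F) ∧ ((x1 ∨ x0) ∨ (F ∨ F)))) ∨ ((x0 ∧ ((x0 ∨ T) ∨ (F ∨ x2))) ∧ (¬F ∧ ((x2 ∨ x0) ∨ ¬F)))
  step 3: (¬F ∨ ((x1 ∧ F) ∧ ((x1 ∨ x0) ∨ (F ∨ F)))) ∨ ((x0 ∧ ((x0 ∨ T) ∨ (F ∨ x2))) ∧ (¬F ∧ ((x2 ∨ x0) ∨ ¬F)))
  step 4: (T ∨ ((x1 ∧ F) ∧ ((x1 ∨ x0) ∨ (F ∨ F)))) ∨ ((x0 ∧ ((x0 ∨ T) ∨ (F ∨ x2))) ∧ (¬F ∧ ((x2 ∨ x0) ∨ ¬F)))
  step 5: T ∨ ((x0 ∧ ((x0 ∨ T) ∨ (F ∨ x2))) ∧ (¬F ∧ ((x2 ∨ x0) ∨ ¬F)))
  step 6: T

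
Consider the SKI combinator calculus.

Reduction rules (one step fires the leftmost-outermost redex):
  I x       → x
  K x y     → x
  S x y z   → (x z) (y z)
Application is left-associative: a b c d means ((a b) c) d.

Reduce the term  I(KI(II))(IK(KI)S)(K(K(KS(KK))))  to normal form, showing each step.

Answer: normal form = I  (in 6 steps)

Working:
  start: I(KI(II))(IK(KI)S)(K(K(KS(KK))))
  [1] KI(II)(IK(KI)S)(K(K(KS(KK))))
  [2] I(IK(KI)S)(K(K(KS(KK))))
  [3] IK(KI)S(K(K(KS(KK))))
  [4] K(KI)S(K(K(KS(KK))))
  [5] KI(K(K(KS(KK))))
  [6] I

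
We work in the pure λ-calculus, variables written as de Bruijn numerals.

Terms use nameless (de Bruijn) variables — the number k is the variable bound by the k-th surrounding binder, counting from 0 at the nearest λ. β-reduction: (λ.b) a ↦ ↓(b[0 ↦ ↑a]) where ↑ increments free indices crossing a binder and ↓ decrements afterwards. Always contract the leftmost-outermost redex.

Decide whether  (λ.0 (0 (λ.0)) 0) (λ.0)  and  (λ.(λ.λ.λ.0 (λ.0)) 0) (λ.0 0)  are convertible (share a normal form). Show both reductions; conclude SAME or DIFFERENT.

Term A:
  start: (λ.0 (0 (λ.0)) 0) (λ.0)
  →1  (λ.0) ((λ.0) (λ.0)) (λ.0)
  →2  (λ.0) (λ.0) (λ.0)
  →3  (λ.0) (λ.0)
  →4  λ.0

Term B:
  start: (λ.(λ.λ.λ.0 (λ.0)) 0) (λ.0 0)
  →1  (λ.λ.λ.0 (λ.0)) (λ.0 0)
  →2  λ.λ.0 (λ.0)

Answer: DIFFERENT — A ⇓ λ.0, B ⇓ λ.λ.0 (λ.0)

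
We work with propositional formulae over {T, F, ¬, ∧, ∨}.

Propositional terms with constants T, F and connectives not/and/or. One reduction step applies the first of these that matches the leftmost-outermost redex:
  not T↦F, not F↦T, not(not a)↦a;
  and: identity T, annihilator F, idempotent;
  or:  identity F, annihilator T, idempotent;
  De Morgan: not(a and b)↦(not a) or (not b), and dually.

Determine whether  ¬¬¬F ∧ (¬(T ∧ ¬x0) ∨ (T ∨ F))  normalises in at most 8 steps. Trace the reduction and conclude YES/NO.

  start: ¬¬¬F ∧ (¬(T ∧ ¬x0) ∨ (T ∨ F))
  [1] ¬F ∧ (¬(T ∧ ¬x0) ∨ (T ∨ F))
  [2] T ∧ (¬(T ∧ ¬x0) ∨ (T ∨ F))
  [3] ¬(T ∧ ¬x0) ∨ (T ∨ F)
  [4] (¬T ∨ ¬¬x0) ∨ (T ∨ F)
  [5] (F ∨ ¬¬x0) ∨ (T ∨ F)
  [6] ¬¬x0 ∨ (T ∨ F)
  [7] x0 ∨ (T ∨ F)
  [8] x0 ∨ T

Answer: NO — after 8 steps the term is x0 ∨ T, not yet normal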